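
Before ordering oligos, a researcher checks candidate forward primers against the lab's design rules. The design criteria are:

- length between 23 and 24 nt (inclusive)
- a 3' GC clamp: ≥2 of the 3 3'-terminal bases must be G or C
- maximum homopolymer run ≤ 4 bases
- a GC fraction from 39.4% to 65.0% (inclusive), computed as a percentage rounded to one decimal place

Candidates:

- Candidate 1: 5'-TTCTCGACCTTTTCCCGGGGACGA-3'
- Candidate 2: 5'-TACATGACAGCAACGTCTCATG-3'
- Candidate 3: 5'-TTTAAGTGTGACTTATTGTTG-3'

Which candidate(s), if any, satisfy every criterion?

Candidate 1 (24 nt, A=3 T=7 G=6 C=8): length 24 ✓; 3' end CGA has 2 G/C ✓; longest run = 4 ✓; GC 14/24 = 58.3% ✓ — passes.
Candidate 2 (22 nt, A=7 T=5 G=4 C=6): length 22, outside 23–24 ✗; 3' end ATG has 1 G/C, need ≥2 ✗; longest run = 2 ✓; GC 10/22 = 45.5% ✓ — fails.
Candidate 3 (21 nt, A=4 T=11 G=5 C=1): length 21, outside 23–24 ✗; 3' end TTG has 1 G/C, need ≥2 ✗; longest run = 3 ✓; GC 6/21 = 28.6%, outside 39.4–65.0% ✗ — fails.

Candidate 1 only.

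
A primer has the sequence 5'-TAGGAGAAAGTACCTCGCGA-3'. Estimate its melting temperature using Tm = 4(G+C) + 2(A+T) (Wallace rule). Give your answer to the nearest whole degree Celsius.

60°C

Base counts: A=7, T=3, G=6, C=4 (length 20).
Tm = 2·(7+3) + 4·(6+4) = 2·10 + 4·10 = 20 + 40 = 60°C.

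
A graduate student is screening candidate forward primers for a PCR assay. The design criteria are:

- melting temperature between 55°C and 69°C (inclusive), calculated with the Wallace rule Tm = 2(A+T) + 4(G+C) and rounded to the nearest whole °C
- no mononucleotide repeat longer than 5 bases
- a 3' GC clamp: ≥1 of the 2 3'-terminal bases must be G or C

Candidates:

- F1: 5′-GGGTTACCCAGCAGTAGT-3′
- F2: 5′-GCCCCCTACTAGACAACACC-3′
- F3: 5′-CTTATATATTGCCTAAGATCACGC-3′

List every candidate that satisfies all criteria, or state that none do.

F1, F2 and F3.

F1 (18 nt, A=4 T=4 G=6 C=4): Tm = 2·8 + 4·10 = 56°C ✓; longest run = 3 ✓; 3' end GT has 1 G/C ✓ — passes.
F2 (20 nt, A=6 T=2 G=2 C=10): Tm = 2·8 + 4·12 = 64°C ✓; longest run = 5 ✓; 3' end CC has 2 G/C ✓ — passes.
F3 (24 nt, A=7 T=8 G=3 C=6): Tm = 2·15 + 4·9 = 66°C ✓; longest run = 2 ✓; 3' end GC has 2 G/C ✓ — passes.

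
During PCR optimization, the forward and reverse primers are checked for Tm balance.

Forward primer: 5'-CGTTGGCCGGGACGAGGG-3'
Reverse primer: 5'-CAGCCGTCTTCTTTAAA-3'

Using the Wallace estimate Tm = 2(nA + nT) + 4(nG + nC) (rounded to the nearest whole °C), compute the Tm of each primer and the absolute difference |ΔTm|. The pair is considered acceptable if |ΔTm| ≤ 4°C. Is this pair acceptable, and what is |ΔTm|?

Forward: A=2 T=2 G=10 C=4 → Tm = 2·4 + 4·14 = 64°C.
Reverse: A=4 T=6 G=2 C=5 → Tm = 2·10 + 4·7 = 48°C.
|ΔTm| = |64 − 48| = 16°C, > 4°C.

|ΔTm| = 16°C; the pair is not acceptable.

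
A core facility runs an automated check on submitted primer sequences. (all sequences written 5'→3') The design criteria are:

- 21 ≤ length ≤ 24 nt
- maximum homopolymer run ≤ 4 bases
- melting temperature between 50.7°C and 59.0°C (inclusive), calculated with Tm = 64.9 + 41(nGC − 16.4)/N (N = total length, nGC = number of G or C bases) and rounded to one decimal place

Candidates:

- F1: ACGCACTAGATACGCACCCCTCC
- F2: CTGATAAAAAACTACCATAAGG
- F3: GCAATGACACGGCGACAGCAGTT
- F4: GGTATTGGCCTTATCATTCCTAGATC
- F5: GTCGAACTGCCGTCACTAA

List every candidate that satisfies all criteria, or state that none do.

F1 (23 nt, A=6 T=3 G=3 C=11): length 23 ✓; longest run = 4 ✓; Tm = 64.9 + 41·(14 − 16.4)/23 = 60.6°C, outside 50.7–59.0°C ✗ — fails.
F2 (22 nt, A=11 T=4 G=3 C=4): length 22 ✓; longest run = 6, exceeds 4 ✗; Tm = 64.9 + 41·(7 − 16.4)/22 = 47.4°C, outside 50.7–59.0°C ✗ — fails.
F3 (23 nt, A=7 T=3 G=7 C=6): length 23 ✓; longest run = 2 ✓; Tm = 64.9 + 41·(13 − 16.4)/23 = 58.8°C ✓ — passes.
F4 (26 nt, A=5 T=10 G=5 C=6): length 26, outside 21–24 ✗; longest run = 2 ✓; Tm = 64.9 + 41·(11 − 16.4)/26 = 56.4°C ✓ — fails.
F5 (19 nt, A=5 T=4 G=4 C=6): length 19, outside 21–24 ✗; longest run = 2 ✓; Tm = 64.9 + 41·(10 − 16.4)/19 = 51.1°C ✓ — fails.

F3 only.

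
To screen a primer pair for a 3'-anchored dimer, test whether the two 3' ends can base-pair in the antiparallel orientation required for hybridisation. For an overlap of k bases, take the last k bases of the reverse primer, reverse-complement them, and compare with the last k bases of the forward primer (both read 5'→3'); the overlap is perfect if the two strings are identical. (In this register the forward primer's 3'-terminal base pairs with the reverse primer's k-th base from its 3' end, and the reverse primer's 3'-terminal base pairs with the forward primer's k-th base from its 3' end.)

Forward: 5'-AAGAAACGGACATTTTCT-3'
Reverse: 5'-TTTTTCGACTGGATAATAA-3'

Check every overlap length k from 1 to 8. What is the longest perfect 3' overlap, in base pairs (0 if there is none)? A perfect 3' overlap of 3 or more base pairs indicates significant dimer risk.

Last 8 bases (5'→3') — forward …CATTTTCT, reverse …GATAATAA.
Reverse complement of the reverse primer's last 8 bases: TTATTATC; its first k bases are the reverse complement of the reverse primer's last k bases, so a perfect k-base overlap needs the forward primer's last k bases to equal them.
Comparing (forward last k vs required): k=1: T vs T ✓; k=2: CT vs TT ✗; k=3: TCT vs TTA ✗; k=4: TTCT vs TTAT ✗; k=5: TTTCT vs TTATT ✗; k=6: TTTTCT vs TTATTA ✗; k=7: ATTTTCT vs TTATTAT ✗; k=8: CATTTTCT vs TTATTATC ✗.
Only k = 1 is perfect, so the longest perfect 3' overlap is 1.

Longest perfect overlap: 1 complementary base pair; below the dimer-risk threshold (threshold 3).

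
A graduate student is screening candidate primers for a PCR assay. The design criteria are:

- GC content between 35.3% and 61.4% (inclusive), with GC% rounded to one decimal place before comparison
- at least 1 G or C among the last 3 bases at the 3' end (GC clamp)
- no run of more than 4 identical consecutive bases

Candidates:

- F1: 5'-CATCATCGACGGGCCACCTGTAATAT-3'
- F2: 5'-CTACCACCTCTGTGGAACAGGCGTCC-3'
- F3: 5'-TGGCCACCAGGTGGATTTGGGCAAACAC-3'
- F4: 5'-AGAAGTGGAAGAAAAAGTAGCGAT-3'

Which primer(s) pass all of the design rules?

F1 (26 nt, A=7 T=6 G=5 C=8): GC 13/26 = 50.0% ✓; 3' end TAT has 0 G/C, need ≥1 ✗; longest run = 3 ✓ — fails.
F2 (26 nt, A=5 T=5 G=6 C=10): GC 16/26 = 61.5%, outside 35.3–61.4% ✗; 3' end TCC has 2 G/C ✓; longest run = 2 ✓ — fails.
F3 (28 nt, A=7 T=5 G=9 C=7): GC 16/28 = 57.1% ✓; 3' end CAC has 2 G/C ✓; longest run = 3 ✓ — passes.
F4 (24 nt, A=12 T=3 G=8 C=1): GC 9/24 = 37.5% ✓; 3' end GAT has 1 G/C ✓; longest run = 5, exceeds 4 ✗ — fails.

F3 only.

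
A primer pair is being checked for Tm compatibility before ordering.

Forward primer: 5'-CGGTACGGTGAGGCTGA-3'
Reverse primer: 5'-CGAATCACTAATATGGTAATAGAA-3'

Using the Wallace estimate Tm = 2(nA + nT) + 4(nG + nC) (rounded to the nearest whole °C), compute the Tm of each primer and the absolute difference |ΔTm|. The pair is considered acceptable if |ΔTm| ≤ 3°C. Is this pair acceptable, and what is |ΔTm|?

|ΔTm| = 6°C; the pair is not acceptable.

Forward: A=3 T=3 G=8 C=3 → Tm = 2·6 + 4·11 = 56°C.
Reverse: A=11 T=6 G=4 C=3 → Tm = 2·17 + 4·7 = 62°C.
|ΔTm| = |56 − 62| = 6°C, > 3°C.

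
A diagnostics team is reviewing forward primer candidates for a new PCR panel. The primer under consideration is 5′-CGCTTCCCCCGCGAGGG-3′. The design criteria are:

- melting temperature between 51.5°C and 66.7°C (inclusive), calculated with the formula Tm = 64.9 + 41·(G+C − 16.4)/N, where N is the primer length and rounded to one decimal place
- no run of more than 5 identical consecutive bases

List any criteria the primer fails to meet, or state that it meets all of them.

Meets all criteria.

Base counts: A=1, T=2, G=6, C=8 (length 17).
Tm: Tm = 64.9 + 41·(14 − 16.4)/17 = 59.1°C ✓
homopolymer run: longest run = 5 ✓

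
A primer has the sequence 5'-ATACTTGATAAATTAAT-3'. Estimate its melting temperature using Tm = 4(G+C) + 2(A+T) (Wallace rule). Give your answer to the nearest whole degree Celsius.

38°C

Base counts: A=8, T=7, G=1, C=1 (length 17).
Tm = 2·(8+7) + 4·(1+1) = 2·15 + 4·2 = 30 + 8 = 38°C.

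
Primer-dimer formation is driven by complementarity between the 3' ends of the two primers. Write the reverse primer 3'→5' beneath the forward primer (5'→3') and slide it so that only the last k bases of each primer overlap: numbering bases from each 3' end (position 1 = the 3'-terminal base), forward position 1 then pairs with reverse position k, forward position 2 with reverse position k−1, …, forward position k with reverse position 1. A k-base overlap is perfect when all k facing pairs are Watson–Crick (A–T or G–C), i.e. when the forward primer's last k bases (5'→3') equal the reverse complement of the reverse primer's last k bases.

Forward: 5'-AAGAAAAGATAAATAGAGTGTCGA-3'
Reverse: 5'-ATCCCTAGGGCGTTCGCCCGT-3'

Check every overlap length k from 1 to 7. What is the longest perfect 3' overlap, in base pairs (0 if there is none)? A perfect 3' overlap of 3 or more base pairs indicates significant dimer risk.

Longest perfect overlap: 1 complementary base pair; below the dimer-risk threshold (threshold 3).

Last 7 bases (5'→3') — forward …GTGTCGA, reverse …CGCCCGT.
Reverse complement of the reverse primer's last 7 bases: ACGGGCG; its first k bases are the reverse complement of the reverse primer's last k bases, so a perfect k-base overlap needs the forward primer's last k bases to equal them.
Comparing (forward last k vs required): k=1: A vs A ✓; k=2: GA vs AC ✗; k=3: CGA vs ACG ✗; k=4: TCGA vs ACGG ✗; k=5: GTCGA vs ACGGG ✗; k=6: TGTCGA vs ACGGGC ✗; k=7: GTGTCGA vs ACGGGCG ✗.
Only k = 1 is perfect, so the longest perfect 3' overlap is 1.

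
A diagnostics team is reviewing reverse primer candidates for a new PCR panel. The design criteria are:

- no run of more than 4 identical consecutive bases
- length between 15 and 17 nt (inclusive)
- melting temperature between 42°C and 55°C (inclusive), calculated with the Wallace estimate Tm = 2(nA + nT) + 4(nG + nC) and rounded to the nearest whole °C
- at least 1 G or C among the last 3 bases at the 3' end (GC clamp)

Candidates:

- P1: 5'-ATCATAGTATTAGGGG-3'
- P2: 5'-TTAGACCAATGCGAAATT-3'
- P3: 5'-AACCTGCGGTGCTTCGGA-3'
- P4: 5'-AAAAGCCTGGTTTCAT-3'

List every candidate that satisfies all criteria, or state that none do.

P1 and P4.

P1 (16 nt, A=5 T=5 G=5 C=1): longest run = 4 ✓; length 16 ✓; Tm = 2·10 + 4·6 = 44°C ✓; 3' end GGG has 3 G/C ✓ — passes.
P2 (18 nt, A=7 T=5 G=3 C=3): longest run = 3 ✓; length 18, outside 15–17 ✗; Tm = 2·12 + 4·6 = 48°C ✓; 3' end ATT has 0 G/C, need ≥1 ✗ — fails.
P3 (18 nt, A=3 T=4 G=6 C=5): longest run = 2 ✓; length 18, outside 15–17 ✗; Tm = 2·7 + 4·11 = 58°C, outside 42–55°C ✗; 3' end GGA has 2 G/C ✓ — fails.
P4 (16 nt, A=5 T=5 G=3 C=3): longest run = 4 ✓; length 16 ✓; Tm = 2·10 + 4·6 = 44°C ✓; 3' end CAT has 1 G/C ✓ — passes.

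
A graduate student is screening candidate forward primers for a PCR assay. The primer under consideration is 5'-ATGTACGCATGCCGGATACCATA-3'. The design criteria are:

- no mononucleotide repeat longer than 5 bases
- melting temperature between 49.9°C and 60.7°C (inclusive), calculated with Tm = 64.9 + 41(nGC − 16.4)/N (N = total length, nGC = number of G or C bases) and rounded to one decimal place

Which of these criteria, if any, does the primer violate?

Meets all criteria.

Base counts: A=7, T=5, G=5, C=6 (length 23).
homopolymer run: longest run = 2 ✓
Tm: Tm = 64.9 + 41·(11 − 16.4)/23 = 55.3°C ✓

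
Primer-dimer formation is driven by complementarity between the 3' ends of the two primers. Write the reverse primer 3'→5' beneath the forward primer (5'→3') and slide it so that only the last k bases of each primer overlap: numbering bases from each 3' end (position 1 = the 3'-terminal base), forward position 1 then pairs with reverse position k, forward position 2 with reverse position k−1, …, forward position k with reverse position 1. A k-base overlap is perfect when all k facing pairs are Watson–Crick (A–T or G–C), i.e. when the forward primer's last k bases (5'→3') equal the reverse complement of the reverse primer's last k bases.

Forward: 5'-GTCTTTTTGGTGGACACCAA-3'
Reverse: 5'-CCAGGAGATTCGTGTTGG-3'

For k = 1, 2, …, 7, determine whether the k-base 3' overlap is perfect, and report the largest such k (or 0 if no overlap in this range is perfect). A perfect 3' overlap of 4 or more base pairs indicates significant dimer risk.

Longest perfect overlap: 4 complementary base pairs; significant dimer risk (threshold 4).

Last 7 bases (5'→3') — forward …ACACCAA, reverse …GTGTTGG.
Reverse complement of the reverse primer's last 7 bases: CCAACAC; its first k bases are the reverse complement of the reverse primer's last k bases, so a perfect k-base overlap needs the forward primer's last k bases to equal them.
Comparing (forward last k vs required): k=1: A vs C ✗; k=2: AA vs CC ✗; k=3: CAA vs CCA ✗; k=4: CCAA vs CCAA ✓; k=5: ACCAA vs CCAAC ✗; k=6: CACCAA vs CCAACA ✗; k=7: ACACCAA vs CCAACAC ✗.
Only k = 4 is perfect, so the longest perfect 3' overlap is 4.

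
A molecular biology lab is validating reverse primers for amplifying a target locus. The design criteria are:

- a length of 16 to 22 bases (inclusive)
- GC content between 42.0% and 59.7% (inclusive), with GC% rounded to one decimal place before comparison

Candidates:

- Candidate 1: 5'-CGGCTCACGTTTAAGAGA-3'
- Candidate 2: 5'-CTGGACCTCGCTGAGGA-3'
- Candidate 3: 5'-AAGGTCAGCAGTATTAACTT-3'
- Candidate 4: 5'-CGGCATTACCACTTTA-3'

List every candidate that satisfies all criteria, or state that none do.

Candidate 1 and Candidate 4.

Candidate 1 (18 nt, A=5 T=4 G=5 C=4): length 18 ✓; GC 9/18 = 50.0% ✓ — passes.
Candidate 2 (17 nt, A=3 T=3 G=6 C=5): length 17 ✓; GC 11/17 = 64.7%, outside 42.0–59.7% ✗ — fails.
Candidate 3 (20 nt, A=7 T=6 G=4 C=3): length 20 ✓; GC 7/20 = 35.0%, outside 42.0–59.7% ✗ — fails.
Candidate 4 (16 nt, A=4 T=5 G=2 C=5): length 16 ✓; GC 7/16 = 43.8% ✓ — passes.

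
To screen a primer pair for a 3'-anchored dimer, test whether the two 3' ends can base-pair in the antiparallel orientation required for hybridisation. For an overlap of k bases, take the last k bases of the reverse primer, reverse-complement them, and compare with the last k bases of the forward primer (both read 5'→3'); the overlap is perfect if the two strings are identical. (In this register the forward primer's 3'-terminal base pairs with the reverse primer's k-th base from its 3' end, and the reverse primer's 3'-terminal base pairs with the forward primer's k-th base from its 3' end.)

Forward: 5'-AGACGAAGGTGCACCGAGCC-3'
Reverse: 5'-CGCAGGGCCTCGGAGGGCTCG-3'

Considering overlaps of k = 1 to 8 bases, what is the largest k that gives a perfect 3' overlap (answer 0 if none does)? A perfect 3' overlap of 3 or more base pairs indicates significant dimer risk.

Last 8 bases (5'→3') — forward …ACCGAGCC, reverse …AGGGCTCG.
Reverse complement of the reverse primer's last 8 bases: CGAGCCCT; its first k bases are the reverse complement of the reverse primer's last k bases, so a perfect k-base overlap needs the forward primer's last k bases to equal them.
Comparing (forward last k vs required): k=1: C vs C ✓; k=2: CC vs CG ✗; k=3: GCC vs CGA ✗; k=4: AGCC vs CGAG ✗; k=5: GAGCC vs CGAGC ✗; k=6: CGAGCC vs CGAGCC ✓; k=7: CCGAGCC vs CGAGCCC ✗; k=8: ACCGAGCC vs CGAGCCCT ✗.
Perfect overlaps at k = 1, 6; the largest is 6.

Longest perfect overlap: 6 complementary base pairs; significant dimer risk (threshold 3).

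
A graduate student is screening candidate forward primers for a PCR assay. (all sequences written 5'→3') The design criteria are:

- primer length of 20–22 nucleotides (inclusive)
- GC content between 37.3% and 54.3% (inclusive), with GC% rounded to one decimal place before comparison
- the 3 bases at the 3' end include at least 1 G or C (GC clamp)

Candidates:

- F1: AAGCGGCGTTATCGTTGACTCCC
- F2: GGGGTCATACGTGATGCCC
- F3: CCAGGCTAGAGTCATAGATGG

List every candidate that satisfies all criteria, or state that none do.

F1 (23 nt, A=4 T=6 G=6 C=7): length 23, outside 20–22 ✗; GC 13/23 = 56.5%, outside 37.3–54.3% ✗; 3' end CCC has 3 G/C ✓ — fails.
F2 (19 nt, A=3 T=4 G=7 C=5): length 19, outside 20–22 ✗; GC 12/19 = 63.2%, outside 37.3–54.3% ✗; 3' end CCC has 3 G/C ✓ — fails.
F3 (21 nt, A=6 T=4 G=7 C=4): length 21 ✓; GC 11/21 = 52.4% ✓; 3' end TGG has 2 G/C ✓ — passes.

F3 only.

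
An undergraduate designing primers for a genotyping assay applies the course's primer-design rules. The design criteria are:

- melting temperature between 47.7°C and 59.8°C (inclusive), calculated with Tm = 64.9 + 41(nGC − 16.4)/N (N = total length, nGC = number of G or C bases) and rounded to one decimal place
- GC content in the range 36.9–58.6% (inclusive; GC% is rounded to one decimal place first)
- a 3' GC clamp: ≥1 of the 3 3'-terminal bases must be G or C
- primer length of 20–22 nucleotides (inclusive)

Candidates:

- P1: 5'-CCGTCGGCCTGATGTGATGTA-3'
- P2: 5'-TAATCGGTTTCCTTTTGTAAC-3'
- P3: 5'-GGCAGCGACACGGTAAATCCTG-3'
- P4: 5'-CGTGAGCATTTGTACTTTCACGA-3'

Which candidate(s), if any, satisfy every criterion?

P1 (21 nt, A=3 T=6 G=7 C=5): Tm = 64.9 + 41·(12 − 16.4)/21 = 56.3°C ✓; GC 12/21 = 57.1% ✓; 3' end GTA has 1 G/C ✓; length 21 ✓ — passes.
P2 (21 nt, A=4 T=10 G=3 C=4): Tm = 64.9 + 41·(7 − 16.4)/21 = 46.5°C, outside 47.7–59.8°C ✗; GC 7/21 = 33.3%, outside 36.9–58.6% ✗; 3' end AAC has 1 G/C ✓; length 21 ✓ — fails.
P3 (22 nt, A=6 T=3 G=7 C=6): Tm = 64.9 + 41·(13 − 16.4)/22 = 58.6°C ✓; GC 13/22 = 59.1%, outside 36.9–58.6% ✗; 3' end CTG has 2 G/C ✓; length 22 ✓ — fails.
P4 (23 nt, A=5 T=8 G=5 C=5): Tm = 64.9 + 41·(10 − 16.4)/23 = 53.5°C ✓; GC 10/23 = 43.5% ✓; 3' end CGA has 2 G/C ✓; length 23, outside 20–22 ✗ — fails.

P1 only.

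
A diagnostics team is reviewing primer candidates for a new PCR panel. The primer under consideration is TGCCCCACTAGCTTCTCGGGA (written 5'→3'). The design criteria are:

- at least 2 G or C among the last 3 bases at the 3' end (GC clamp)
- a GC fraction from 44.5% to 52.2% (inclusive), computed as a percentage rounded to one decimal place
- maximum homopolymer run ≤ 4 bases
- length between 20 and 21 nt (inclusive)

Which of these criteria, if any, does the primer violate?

Fails: GC content.

Base counts: A=3, T=5, G=5, C=8 (length 21).
GC clamp: 3' end GGA has 2 G/C ✓
GC content: GC 13/21 = 61.9%, outside 44.5–52.2% ✗
homopolymer run: longest run = 4 ✓
length: length 21 ✓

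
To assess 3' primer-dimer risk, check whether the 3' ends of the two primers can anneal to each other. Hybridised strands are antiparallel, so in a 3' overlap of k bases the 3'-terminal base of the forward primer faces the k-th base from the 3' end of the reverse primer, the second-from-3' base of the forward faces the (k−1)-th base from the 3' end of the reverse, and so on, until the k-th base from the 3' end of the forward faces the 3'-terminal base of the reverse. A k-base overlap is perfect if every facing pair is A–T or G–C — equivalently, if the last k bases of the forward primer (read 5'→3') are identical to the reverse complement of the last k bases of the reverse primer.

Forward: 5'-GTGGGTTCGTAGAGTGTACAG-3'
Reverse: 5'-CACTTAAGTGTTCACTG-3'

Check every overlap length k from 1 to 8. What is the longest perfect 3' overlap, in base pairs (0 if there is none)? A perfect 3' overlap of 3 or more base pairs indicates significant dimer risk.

Last 8 bases (5'→3') — forward …GTGTACAG, reverse …GTTCACTG.
Reverse complement of the reverse primer's last 8 bases: CAGTGAAC; its first k bases are the reverse complement of the reverse primer's last k bases, so a perfect k-base overlap needs the forward primer's last k bases to equal them.
Comparing (forward last k vs required): k=1: G vs C ✗; k=2: AG vs CA ✗; k=3: CAG vs CAG ✓; k=4: ACAG vs CAGT ✗; k=5: TACAG vs CAGTG ✗; k=6: GTACAG vs CAGTGA ✗; k=7: TGTACAG vs CAGTGAA ✗; k=8: GTGTACAG vs CAGTGAAC ✗.
Only k = 3 is perfect, so the longest perfect 3' overlap is 3.

Longest perfect overlap: 3 complementary base pairs; significant dimer risk (threshold 3).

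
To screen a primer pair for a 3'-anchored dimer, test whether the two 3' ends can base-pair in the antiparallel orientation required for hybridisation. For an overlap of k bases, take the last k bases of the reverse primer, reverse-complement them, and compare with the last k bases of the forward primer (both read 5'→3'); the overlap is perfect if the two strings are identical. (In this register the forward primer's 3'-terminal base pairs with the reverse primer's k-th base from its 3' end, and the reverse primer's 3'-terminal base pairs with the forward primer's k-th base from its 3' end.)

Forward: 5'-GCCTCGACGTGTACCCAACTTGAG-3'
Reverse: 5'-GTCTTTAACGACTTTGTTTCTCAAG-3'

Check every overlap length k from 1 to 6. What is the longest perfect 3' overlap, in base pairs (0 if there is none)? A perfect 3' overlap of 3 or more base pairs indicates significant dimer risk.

Last 6 bases (5'→3') — forward …CTTGAG, reverse …CTCAAG.
Reverse complement of the reverse primer's last 6 bases: CTTGAG; its first k bases are the reverse complement of the reverse primer's last k bases, so a perfect k-base overlap needs the forward primer's last k bases to equal them.
Comparing (forward last k vs required): k=1: G vs C ✗; k=2: AG vs CT ✗; k=3: GAG vs CTT ✗; k=4: TGAG vs CTTG ✗; k=5: TTGAG vs CTTGA ✗; k=6: CTTGAG vs CTTGAG ✓.
Only k = 6 is perfect, so the longest perfect 3' overlap is 6.

Longest perfect overlap: 6 complementary base pairs; significant dimer risk (threshold 3).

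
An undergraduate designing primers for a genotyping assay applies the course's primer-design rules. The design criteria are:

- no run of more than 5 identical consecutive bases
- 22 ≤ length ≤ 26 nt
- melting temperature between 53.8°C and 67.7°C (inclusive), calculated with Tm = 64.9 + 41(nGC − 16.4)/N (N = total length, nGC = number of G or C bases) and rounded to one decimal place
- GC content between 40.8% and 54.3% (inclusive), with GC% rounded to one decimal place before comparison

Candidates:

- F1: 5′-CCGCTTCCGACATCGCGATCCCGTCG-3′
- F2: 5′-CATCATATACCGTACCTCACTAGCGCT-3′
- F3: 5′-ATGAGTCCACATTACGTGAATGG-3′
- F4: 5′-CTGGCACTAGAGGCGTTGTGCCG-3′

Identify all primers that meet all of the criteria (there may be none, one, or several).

None of the candidates satisfy all criteria.

F1 (26 nt, A=3 T=5 G=6 C=12): longest run = 3 ✓; length 26 ✓; Tm = 64.9 + 41·(18 − 16.4)/26 = 67.4°C ✓; GC 18/26 = 69.2%, outside 40.8–54.3% ✗ — fails.
F2 (27 nt, A=7 T=7 G=3 C=10): longest run = 2 ✓; length 27, outside 22–26 ✗; Tm = 64.9 + 41·(13 − 16.4)/27 = 59.7°C ✓; GC 13/27 = 48.1% ✓ — fails.
F3 (23 nt, A=7 T=6 G=6 C=4): longest run = 2 ✓; length 23 ✓; Tm = 64.9 + 41·(10 − 16.4)/23 = 53.5°C, outside 53.8–67.7°C ✗; GC 10/23 = 43.5% ✓ — fails.
F4 (23 nt, A=3 T=5 G=9 C=6): longest run = 2 ✓; length 23 ✓; Tm = 64.9 + 41·(15 − 16.4)/23 = 62.4°C ✓; GC 15/23 = 65.2%, outside 40.8–54.3% ✗ — fails.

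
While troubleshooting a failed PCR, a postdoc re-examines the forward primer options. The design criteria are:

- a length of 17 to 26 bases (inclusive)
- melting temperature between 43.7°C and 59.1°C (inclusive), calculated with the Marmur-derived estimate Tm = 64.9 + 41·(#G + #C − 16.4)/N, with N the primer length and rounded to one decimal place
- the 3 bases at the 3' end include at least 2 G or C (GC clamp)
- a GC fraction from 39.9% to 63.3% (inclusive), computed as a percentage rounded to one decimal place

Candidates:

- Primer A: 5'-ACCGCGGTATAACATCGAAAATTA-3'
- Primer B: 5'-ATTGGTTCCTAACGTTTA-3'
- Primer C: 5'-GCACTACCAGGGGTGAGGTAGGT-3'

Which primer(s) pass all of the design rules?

Primer A (24 nt, A=10 T=5 G=4 C=5): length 24 ✓; Tm = 64.9 + 41·(9 − 16.4)/24 = 52.3°C ✓; 3' end TTA has 0 G/C, need ≥2 ✗; GC 9/24 = 37.5%, outside 39.9–63.3% ✗ — fails.
Primer B (18 nt, A=4 T=8 G=3 C=3): length 18 ✓; Tm = 64.9 + 41·(6 − 16.4)/18 = 41.2°C, outside 43.7–59.1°C ✗; 3' end TTA has 0 G/C, need ≥2 ✗; GC 6/18 = 33.3%, outside 39.9–63.3% ✗ — fails.
Primer C (23 nt, A=5 T=4 G=10 C=4): length 23 ✓; Tm = 64.9 + 41·(14 − 16.4)/23 = 60.6°C, outside 43.7–59.1°C ✗; 3' end GGT has 2 G/C ✓; GC 14/23 = 60.9% ✓ — fails.

None of the candidates satisfy all criteria.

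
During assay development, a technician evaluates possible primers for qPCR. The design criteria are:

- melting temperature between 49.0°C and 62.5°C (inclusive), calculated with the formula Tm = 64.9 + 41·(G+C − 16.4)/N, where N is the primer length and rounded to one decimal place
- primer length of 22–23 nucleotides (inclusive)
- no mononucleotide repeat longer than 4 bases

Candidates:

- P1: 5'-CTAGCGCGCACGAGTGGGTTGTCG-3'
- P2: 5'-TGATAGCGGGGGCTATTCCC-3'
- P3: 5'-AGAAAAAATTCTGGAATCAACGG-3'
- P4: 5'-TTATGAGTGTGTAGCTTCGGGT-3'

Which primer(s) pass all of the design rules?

P1 (24 nt, A=3 T=5 G=10 C=6): Tm = 64.9 + 41·(16 − 16.4)/24 = 64.2°C, outside 49.0–62.5°C ✗; length 24, outside 22–23 ✗; longest run = 3 ✓ — fails.
P2 (20 nt, A=3 T=5 G=7 C=5): Tm = 64.9 + 41·(12 − 16.4)/20 = 55.9°C ✓; length 20, outside 22–23 ✗; longest run = 5, exceeds 4 ✗ — fails.
P3 (23 nt, A=11 T=4 G=5 C=3): Tm = 64.9 + 41·(8 − 16.4)/23 = 49.9°C ✓; length 23 ✓; longest run = 6, exceeds 4 ✗ — fails.
P4 (22 nt, A=3 T=9 G=8 C=2): Tm = 64.9 + 41·(10 − 16.4)/22 = 53.0°C ✓; length 22 ✓; longest run = 3 ✓ — passes.

P4 only.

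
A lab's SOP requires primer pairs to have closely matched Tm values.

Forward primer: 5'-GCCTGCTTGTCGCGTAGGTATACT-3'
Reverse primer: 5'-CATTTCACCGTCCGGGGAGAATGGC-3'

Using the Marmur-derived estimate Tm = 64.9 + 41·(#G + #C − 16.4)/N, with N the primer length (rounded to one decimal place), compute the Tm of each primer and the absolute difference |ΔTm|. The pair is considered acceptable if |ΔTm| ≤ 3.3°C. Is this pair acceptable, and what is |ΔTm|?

Forward: G+C = 13, N = 24 → Tm = 64.9 + 41·(13 − 16.4)/24 = 59.1°C.
Reverse: G+C = 15, N = 25 → Tm = 64.9 + 41·(15 − 16.4)/25 = 62.6°C.
|ΔTm| = |59.1 − 62.6| = 3.5°C, > 3.3°C.

|ΔTm| = 3.5°C; the pair is not acceptable.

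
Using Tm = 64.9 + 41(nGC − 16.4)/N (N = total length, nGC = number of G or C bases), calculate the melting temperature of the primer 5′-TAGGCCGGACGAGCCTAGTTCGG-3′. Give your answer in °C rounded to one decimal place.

Base counts: A=4, T=4, G=9, C=6; G+C = 15, N = 23.
Tm = 64.9 + 41·(15 − 16.4)/23 = 64.9 + -57.40/23 = 62.4°C.

62.4°C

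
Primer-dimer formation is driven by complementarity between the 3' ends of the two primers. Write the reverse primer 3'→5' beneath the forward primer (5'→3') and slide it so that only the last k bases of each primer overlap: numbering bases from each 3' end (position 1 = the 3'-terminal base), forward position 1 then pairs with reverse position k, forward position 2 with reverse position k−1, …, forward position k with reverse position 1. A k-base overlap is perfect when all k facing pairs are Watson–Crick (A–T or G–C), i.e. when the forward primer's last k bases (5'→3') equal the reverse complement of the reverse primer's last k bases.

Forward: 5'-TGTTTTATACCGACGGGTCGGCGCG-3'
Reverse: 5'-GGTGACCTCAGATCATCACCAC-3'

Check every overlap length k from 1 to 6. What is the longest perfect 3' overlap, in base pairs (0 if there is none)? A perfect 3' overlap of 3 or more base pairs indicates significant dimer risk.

Last 6 bases (5'→3') — forward …GGCGCG, reverse …CACCAC.
Reverse complement of the reverse primer's last 6 bases: GTGGTG; its first k bases are the reverse complement of the reverse primer's last k bases, so a perfect k-base overlap needs the forward primer's last k bases to equal them.
Comparing (forward last k vs required): k=1: G vs G ✓; k=2: CG vs GT ✗; k=3: GCG vs GTG ✗; k=4: CGCG vs GTGG ✗; k=5: GCGCG vs GTGGT ✗; k=6: GGCGCG vs GTGGTG ✗.
Only k = 1 is perfect, so the longest perfect 3' overlap is 1.

Longest perfect overlap: 1 complementary base pair; below the dimer-risk threshold (threshold 3).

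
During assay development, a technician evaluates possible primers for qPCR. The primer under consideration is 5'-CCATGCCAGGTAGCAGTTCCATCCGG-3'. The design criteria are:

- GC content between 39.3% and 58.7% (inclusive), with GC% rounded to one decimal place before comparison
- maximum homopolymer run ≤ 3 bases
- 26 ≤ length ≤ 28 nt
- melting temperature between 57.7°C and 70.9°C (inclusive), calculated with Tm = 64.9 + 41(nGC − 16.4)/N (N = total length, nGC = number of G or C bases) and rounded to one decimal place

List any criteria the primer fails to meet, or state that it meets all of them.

Base counts: A=5, T=5, G=7, C=9 (length 26).
GC content: GC 16/26 = 61.5%, outside 39.3–58.7% ✗
homopolymer run: longest run = 2 ✓
length: length 26 ✓
Tm: Tm = 64.9 + 41·(16 − 16.4)/26 = 64.3°C ✓

Fails: GC content.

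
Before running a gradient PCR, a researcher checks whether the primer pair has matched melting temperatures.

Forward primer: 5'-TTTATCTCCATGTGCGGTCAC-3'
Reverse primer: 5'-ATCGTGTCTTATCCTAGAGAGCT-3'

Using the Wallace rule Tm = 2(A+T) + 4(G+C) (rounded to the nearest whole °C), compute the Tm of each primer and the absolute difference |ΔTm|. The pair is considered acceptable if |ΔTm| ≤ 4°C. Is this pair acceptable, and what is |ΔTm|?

|ΔTm| = 4°C; the pair is acceptable.

Forward: A=3 T=8 G=4 C=6 → Tm = 2·11 + 4·10 = 62°C.
Reverse: A=5 T=8 G=5 C=5 → Tm = 2·13 + 4·10 = 66°C.
|ΔTm| = |62 − 66| = 4°C, ≤ 4°C.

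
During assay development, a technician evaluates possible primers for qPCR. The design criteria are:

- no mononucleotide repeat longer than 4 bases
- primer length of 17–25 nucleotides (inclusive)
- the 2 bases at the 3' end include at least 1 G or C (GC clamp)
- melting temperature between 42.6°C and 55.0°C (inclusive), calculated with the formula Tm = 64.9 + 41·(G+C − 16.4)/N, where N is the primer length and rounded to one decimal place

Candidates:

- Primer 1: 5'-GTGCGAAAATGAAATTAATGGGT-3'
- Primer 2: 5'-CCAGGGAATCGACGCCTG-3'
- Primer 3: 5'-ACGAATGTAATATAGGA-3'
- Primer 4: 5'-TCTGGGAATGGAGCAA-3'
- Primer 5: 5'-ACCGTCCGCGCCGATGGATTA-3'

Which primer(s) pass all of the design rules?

Primer 1 and Primer 2.

Primer 1 (23 nt, A=9 T=6 G=7 C=1): longest run = 4 ✓; length 23 ✓; 3' end GT has 1 G/C ✓; Tm = 64.9 + 41·(8 − 16.4)/23 = 49.9°C ✓ — passes.
Primer 2 (18 nt, A=4 T=2 G=6 C=6): longest run = 3 ✓; length 18 ✓; 3' end TG has 1 G/C ✓; Tm = 64.9 + 41·(12 − 16.4)/18 = 54.9°C ✓ — passes.
Primer 3 (17 nt, A=8 T=4 G=4 C=1): longest run = 2 ✓; length 17 ✓; 3' end GA has 1 G/C ✓; Tm = 64.9 + 41·(5 − 16.4)/17 = 37.4°C, outside 42.6–55.0°C ✗ — fails.
Primer 4 (16 nt, A=5 T=3 G=6 C=2): longest run = 3 ✓; length 16, outside 17–25 ✗; 3' end AA has 0 G/C, need ≥1 ✗; Tm = 64.9 + 41·(8 − 16.4)/16 = 43.4°C ✓ — fails.
Primer 5 (21 nt, A=4 T=4 G=6 C=7): longest run = 2 ✓; length 21 ✓; 3' end TA has 0 G/C, need ≥1 ✗; Tm = 64.9 + 41·(13 − 16.4)/21 = 58.3°C, outside 42.6–55.0°C ✗ — fails.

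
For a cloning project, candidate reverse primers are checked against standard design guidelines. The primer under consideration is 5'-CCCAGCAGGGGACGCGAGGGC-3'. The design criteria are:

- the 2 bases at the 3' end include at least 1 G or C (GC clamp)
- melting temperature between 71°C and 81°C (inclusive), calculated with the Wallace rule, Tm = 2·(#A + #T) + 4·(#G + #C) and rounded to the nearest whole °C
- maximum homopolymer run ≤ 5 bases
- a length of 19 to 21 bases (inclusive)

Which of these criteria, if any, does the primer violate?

Meets all criteria.

Base counts: A=4, T=0, G=10, C=7 (length 21).
GC clamp: 3' end GC has 2 G/C ✓
Tm: Tm = 2·4 + 4·17 = 76°C ✓
homopolymer run: longest run = 4 ✓
length: length 21 ✓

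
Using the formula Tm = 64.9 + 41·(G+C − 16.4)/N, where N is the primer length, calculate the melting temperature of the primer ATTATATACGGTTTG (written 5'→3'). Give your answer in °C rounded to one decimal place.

31.0°C

Base counts: A=4, T=7, G=3, C=1; G+C = 4, N = 15.
Tm = 64.9 + 41·(4 − 16.4)/15 = 64.9 + -508.40/15 = 31.0°C.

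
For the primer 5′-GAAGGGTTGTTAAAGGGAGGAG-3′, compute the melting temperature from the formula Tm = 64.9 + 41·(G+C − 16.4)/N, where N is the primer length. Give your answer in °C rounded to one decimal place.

54.8°C

Base counts: A=7, T=4, G=11, C=0; G+C = 11, N = 22.
Tm = 64.9 + 41·(11 − 16.4)/22 = 64.9 + -221.40/22 = 54.8°C.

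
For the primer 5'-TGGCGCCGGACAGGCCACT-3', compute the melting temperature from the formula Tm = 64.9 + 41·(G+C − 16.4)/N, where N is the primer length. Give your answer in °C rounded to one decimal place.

Base counts: A=3, T=2, G=7, C=7; G+C = 14, N = 19.
Tm = 64.9 + 41·(14 − 16.4)/19 = 64.9 + -98.40/19 = 59.7°C.

59.7°C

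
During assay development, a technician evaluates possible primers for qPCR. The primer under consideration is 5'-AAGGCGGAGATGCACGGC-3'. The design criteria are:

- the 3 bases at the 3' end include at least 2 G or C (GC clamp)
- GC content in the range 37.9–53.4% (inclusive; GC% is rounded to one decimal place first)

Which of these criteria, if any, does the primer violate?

Base counts: A=5, T=1, G=8, C=4 (length 18).
GC clamp: 3' end GGC has 3 G/C ✓
GC content: GC 12/18 = 66.7%, outside 37.9–53.4% ✗

Fails: GC content.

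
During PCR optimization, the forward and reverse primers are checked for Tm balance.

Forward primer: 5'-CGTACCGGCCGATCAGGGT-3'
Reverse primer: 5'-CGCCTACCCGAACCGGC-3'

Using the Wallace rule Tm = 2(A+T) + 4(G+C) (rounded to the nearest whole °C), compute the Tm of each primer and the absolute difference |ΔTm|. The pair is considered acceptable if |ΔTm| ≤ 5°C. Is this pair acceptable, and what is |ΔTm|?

Forward: A=3 T=3 G=7 C=6 → Tm = 2·6 + 4·13 = 64°C.
Reverse: A=3 T=1 G=4 C=9 → Tm = 2·4 + 4·13 = 60°C.
|ΔTm| = |64 − 60| = 4°C, ≤ 5°C.

|ΔTm| = 4°C; the pair is acceptable.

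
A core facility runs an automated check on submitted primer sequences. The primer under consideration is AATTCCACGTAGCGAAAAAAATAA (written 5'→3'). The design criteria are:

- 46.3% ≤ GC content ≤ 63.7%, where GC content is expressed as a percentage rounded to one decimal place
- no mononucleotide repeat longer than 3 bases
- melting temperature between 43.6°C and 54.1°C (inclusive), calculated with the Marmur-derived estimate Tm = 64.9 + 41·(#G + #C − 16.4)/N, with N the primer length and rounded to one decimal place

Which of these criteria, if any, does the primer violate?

Base counts: A=13, T=4, G=3, C=4 (length 24).
GC content: GC 7/24 = 29.2%, outside 46.3–63.7% ✗
homopolymer run: longest run = 7, exceeds 3 ✗
Tm: Tm = 64.9 + 41·(7 − 16.4)/24 = 48.8°C ✓

Fails: GC content, homopolymer run.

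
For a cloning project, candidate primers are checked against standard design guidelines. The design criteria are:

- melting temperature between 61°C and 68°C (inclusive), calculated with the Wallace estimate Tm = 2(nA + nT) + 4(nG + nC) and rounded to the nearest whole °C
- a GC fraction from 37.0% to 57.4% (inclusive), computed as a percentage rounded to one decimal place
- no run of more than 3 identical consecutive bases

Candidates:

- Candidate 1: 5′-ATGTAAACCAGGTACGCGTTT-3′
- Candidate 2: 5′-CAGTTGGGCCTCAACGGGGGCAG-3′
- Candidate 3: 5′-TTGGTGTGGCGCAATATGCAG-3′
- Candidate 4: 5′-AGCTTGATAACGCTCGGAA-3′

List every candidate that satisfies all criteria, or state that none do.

Candidate 1 (21 nt, A=6 T=6 G=5 C=4): Tm = 2·12 + 4·9 = 60°C, outside 61–68°C ✗; GC 9/21 = 42.9% ✓; longest run = 3 ✓ — fails.
Candidate 2 (23 nt, A=4 T=3 G=10 C=6): Tm = 2·7 + 4·16 = 78°C, outside 61–68°C ✗; GC 16/23 = 69.6%, outside 37.0–57.4% ✗; longest run = 5, exceeds 3 ✗ — fails.
Candidate 3 (21 nt, A=4 T=6 G=8 C=3): Tm = 2·10 + 4·11 = 64°C ✓; GC 11/21 = 52.4% ✓; longest run = 2 ✓ — passes.
Candidate 4 (19 nt, A=6 T=4 G=5 C=4): Tm = 2·10 + 4·9 = 56°C, outside 61–68°C ✗; GC 9/19 = 47.4% ✓; longest run = 2 ✓ — fails.

Candidate 3 only.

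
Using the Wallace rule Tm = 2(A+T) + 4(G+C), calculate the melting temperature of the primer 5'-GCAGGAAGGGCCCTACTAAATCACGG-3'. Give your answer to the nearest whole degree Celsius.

82°C

Base counts: A=8, T=3, G=8, C=7 (length 26).
Tm = 2·(8+3) + 4·(8+7) = 2·11 + 4·15 = 22 + 60 = 82°C.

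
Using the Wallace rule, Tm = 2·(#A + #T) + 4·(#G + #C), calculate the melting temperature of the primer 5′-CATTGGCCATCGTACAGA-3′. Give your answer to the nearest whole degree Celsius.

Base counts: A=5, T=4, G=4, C=5 (length 18).
Tm = 2·(5+4) + 4·(4+5) = 2·9 + 4·9 = 18 + 36 = 54°C.

54°C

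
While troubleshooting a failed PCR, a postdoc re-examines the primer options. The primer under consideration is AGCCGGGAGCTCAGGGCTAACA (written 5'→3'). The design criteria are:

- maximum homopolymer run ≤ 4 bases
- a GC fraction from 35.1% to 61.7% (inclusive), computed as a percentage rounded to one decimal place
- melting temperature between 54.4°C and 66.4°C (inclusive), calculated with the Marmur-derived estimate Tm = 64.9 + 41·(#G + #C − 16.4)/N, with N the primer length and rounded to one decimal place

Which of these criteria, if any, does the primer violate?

Fails: GC content.

Base counts: A=6, T=2, G=8, C=6 (length 22).
homopolymer run: longest run = 3 ✓
GC content: GC 14/22 = 63.6%, outside 35.1–61.7% ✗
Tm: Tm = 64.9 + 41·(14 − 16.4)/22 = 60.4°C ✓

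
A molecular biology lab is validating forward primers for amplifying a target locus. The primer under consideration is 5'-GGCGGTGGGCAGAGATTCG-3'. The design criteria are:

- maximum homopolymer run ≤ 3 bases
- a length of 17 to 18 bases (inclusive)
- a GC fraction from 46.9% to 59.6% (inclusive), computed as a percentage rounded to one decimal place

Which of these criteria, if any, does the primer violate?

Fails: length, GC content.

Base counts: A=3, T=3, G=10, C=3 (length 19).
homopolymer run: longest run = 3 ✓
length: length 19, outside 17–18 ✗
GC content: GC 13/19 = 68.4%, outside 46.9–59.6% ✗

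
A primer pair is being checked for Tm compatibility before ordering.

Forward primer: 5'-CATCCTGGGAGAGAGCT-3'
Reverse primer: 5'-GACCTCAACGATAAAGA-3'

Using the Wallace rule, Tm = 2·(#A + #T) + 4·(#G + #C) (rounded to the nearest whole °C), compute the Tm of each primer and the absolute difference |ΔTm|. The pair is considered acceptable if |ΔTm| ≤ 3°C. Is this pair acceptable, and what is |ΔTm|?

Forward: A=4 T=3 G=6 C=4 → Tm = 2·7 + 4·10 = 54°C.
Reverse: A=8 T=2 G=3 C=4 → Tm = 2·10 + 4·7 = 48°C.
|ΔTm| = |54 − 48| = 6°C, > 3°C.

|ΔTm| = 6°C; the pair is not acceptable.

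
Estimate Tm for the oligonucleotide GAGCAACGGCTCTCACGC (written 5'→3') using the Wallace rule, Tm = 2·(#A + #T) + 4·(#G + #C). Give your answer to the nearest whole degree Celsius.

Base counts: A=4, T=2, G=5, C=7 (length 18).
Tm = 2·(4+2) + 4·(5+7) = 2·6 + 4·12 = 12 + 48 = 60°C.

60°C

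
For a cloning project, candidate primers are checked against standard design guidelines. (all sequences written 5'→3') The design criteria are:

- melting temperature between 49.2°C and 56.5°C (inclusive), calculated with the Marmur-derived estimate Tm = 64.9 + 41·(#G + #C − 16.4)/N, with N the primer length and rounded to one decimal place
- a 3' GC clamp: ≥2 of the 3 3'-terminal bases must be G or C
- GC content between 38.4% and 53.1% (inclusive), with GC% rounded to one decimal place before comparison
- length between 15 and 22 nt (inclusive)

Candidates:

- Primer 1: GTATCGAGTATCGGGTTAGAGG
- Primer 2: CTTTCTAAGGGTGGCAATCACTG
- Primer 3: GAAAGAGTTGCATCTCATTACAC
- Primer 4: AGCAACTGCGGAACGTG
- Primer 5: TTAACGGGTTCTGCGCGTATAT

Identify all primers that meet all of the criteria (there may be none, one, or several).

Primer 1 only.

Primer 1 (22 nt, A=5 T=6 G=9 C=2): Tm = 64.9 + 41·(11 − 16.4)/22 = 54.8°C ✓; 3' end AGG has 2 G/C ✓; GC 11/22 = 50.0% ✓; length 22 ✓ — passes.
Primer 2 (23 nt, A=5 T=7 G=6 C=5): Tm = 64.9 + 41·(11 − 16.4)/23 = 55.3°C ✓; 3' end CTG has 2 G/C ✓; GC 11/23 = 47.8% ✓; length 23, outside 15–22 ✗ — fails.
Primer 3 (23 nt, A=8 T=6 G=4 C=5): Tm = 64.9 + 41·(9 − 16.4)/23 = 51.7°C ✓; 3' end CAC has 2 G/C ✓; GC 9/23 = 39.1% ✓; length 23, outside 15–22 ✗ — fails.
Primer 4 (17 nt, A=5 T=2 G=6 C=4): Tm = 64.9 + 41·(10 − 16.4)/17 = 49.5°C ✓; 3' end GTG has 2 G/C ✓; GC 10/17 = 58.8%, outside 38.4–53.1% ✗; length 17 ✓ — fails.
Primer 5 (22 nt, A=4 T=8 G=6 C=4): Tm = 64.9 + 41·(10 − 16.4)/22 = 53.0°C ✓; 3' end TAT has 0 G/C, need ≥2 ✗; GC 10/22 = 45.5% ✓; length 22 ✓ — fails.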